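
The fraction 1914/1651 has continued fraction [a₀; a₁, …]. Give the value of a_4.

1

Repeatedly divide and take the remainder:
1914 = 1·1651 + 263, so a_0 = 1
1651 = 6·263 + 73, so a_1 = 6
263 = 3·73 + 44, so a_2 = 3
73 = 1·44 + 29, so a_3 = 1
44 = 1·29 + 15, so a_4 = 1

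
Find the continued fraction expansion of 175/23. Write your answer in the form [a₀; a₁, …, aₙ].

175 ÷ 23 → quotient 7, remainder 14
23 ÷ 14 → quotient 1, remainder 9
14 ÷ 9 → quotient 1, remainder 5
9 ÷ 5 → quotient 1, remainder 4
5 ÷ 4 → quotient 1, remainder 1
4 ÷ 1 → quotient 4, remainder 0

[7; 1, 1, 1, 1, 4]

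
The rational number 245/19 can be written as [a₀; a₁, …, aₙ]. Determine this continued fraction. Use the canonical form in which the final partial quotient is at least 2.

⌊245/19⌋ = 12, remainder 17
⌊19/17⌋ = 1, remainder 2
⌊17/2⌋ = 8, remainder 1
⌊2/1⌋ = 2, remainder 0

[12; 1, 8, 2]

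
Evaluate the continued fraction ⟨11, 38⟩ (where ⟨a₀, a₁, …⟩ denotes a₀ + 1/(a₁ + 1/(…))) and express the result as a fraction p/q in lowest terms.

419/38

Build up convergents one term at a time:
a_0 = 11: 11/1
a_1 = 38: 419/38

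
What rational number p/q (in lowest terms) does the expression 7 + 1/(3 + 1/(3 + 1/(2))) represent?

Start with 2.
3 + 1/(2/1) = 3 + 1/2 = 7/2
3 + 1/(7/2) = 3 + 2/7 = 23/7
7 + 1/(23/7) = 7 + 7/23 = 168/23

168/23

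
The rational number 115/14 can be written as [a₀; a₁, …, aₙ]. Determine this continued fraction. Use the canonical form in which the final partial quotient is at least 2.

[8; 4, 1, 2]

Run the Euclidean algorithm, recording each quotient:
115 = 8·14 + 3, so a_0 = 8
14 = 4·3 + 2, so a_1 = 4
3 = 1·2 + 1, so a_2 = 1
2 = 2·1 + 0, so a_3 = 2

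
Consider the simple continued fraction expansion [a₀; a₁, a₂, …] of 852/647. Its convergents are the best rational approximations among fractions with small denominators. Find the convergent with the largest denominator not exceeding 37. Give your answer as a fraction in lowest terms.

a_0 = 1: 1/1  (≤ bound)
a_1 = 3: 4/3  (≤ bound)
a_2 = 6: 25/19  (≤ bound)
a_3 = 2: 54/41  (> 37, stop)

25/19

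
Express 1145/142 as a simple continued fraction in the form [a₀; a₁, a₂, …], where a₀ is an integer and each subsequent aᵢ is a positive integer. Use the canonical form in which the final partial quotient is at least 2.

[8; 15, 1, 3, 2]

Repeatedly divide and take the remainder:
1145 = 8·142 + 9, so a_0 = 8
142 = 15·9 + 7, so a_1 = 15
9 = 1·7 + 2, so a_2 = 1
7 = 3·2 + 1, so a_3 = 3
2 = 2·1 + 0, so a_4 = 2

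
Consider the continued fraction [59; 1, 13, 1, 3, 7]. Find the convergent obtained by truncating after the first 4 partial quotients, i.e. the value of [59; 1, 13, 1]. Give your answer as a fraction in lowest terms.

Compute successive convergents:
a_0 = 59: 59/1
a_1 = 1: 60/1
a_2 = 13: 839/14
a_3 = 1: 899/15

899/15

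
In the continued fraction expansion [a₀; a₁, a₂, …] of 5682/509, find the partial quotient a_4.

1

5682 ÷ 509 → quotient 11, remainder 83
509 ÷ 83 → quotient 6, remainder 11
83 ÷ 11 → quotient 7, remainder 6
11 ÷ 6 → quotient 1, remainder 5
6 ÷ 5 → quotient 1, remainder 1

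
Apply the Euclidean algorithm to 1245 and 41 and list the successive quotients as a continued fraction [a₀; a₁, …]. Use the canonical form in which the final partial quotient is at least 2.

1245 = 30·41 + 15, so a_0 = 30
41 = 2·15 + 11, so a_1 = 2
15 = 1·11 + 4, so a_2 = 1
11 = 2·4 + 3, so a_3 = 2
4 = 1·3 + 1, so a_4 = 1
3 = 3·1 + 0, so a_5 = 3

[30; 2, 1, 2, 1, 3]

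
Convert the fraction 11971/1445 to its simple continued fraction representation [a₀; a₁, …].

Apply division with remainder until the remainder is 0:
11971 = 8·1445 + 411, so a_0 = 8
1445 = 3·411 + 212, so a_1 = 3
411 = 1·212 + 199, so a_2 = 1
212 = 1·199 + 13, so a_3 = 1
199 = 15·13 + 4, so a_4 = 15
13 = 3·4 + 1, so a_5 = 3
4 = 4·1 + 0, so a_6 = 4

[8; 3, 1, 1, 15, 3, 4]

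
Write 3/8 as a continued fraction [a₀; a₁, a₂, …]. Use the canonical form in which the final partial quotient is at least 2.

[0; 2, 1, 2]

Repeatedly divide and take the remainder:
⌊3/8⌋ = 0, remainder 3
⌊8/3⌋ = 2, remainder 2
⌊3/2⌋ = 1, remainder 1
⌊2/1⌋ = 2, remainder 0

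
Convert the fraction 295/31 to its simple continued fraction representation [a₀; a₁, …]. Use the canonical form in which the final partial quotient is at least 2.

[9; 1, 1, 15]

295 ÷ 31 → quotient 9, remainder 16
31 ÷ 16 → quotient 1, remainder 15
16 ÷ 15 → quotient 1, remainder 1
15 ÷ 1 → quotient 15, remainder 0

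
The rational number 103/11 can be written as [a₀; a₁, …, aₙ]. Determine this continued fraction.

[9; 2, 1, 3]

Run the Euclidean algorithm, recording each quotient:
103 = 9·11 + 4, so a_0 = 9
11 = 2·4 + 3, so a_1 = 2
4 = 1·3 + 1, so a_2 = 1
3 = 3·1 + 0, so a_3 = 3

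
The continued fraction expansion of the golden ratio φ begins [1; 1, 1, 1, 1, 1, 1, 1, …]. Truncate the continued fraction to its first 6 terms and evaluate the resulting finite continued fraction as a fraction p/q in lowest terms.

13/8

a_0 = 1: 1/1
a_1 = 1: 2/1
a_2 = 1: 3/2
a_3 = 1: 5/3
a_4 = 1: 8/5
a_5 = 1: 13/8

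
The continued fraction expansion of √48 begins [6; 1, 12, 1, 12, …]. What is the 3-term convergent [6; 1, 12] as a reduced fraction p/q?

Work from the innermost term outward:
Start with 12.
1 + 1/(12/1) = 1 + 1/12 = 13/12
6 + 1/(13/12) = 6 + 12/13 = 90/13

90/13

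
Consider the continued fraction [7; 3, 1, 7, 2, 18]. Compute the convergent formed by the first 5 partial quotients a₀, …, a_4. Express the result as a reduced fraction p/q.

479/66

Starting at the tail and folding back:
Start with 2.
7 + 1/(2/1) = 7 + 1/2 = 15/2
1 + 1/(15/2) = 1 + 2/15 = 17/15
3 + 1/(17/15) = 3 + 15/17 = 66/17
7 + 1/(66/17) = 7 + 17/66 = 479/66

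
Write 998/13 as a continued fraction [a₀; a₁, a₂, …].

[76; 1, 3, 3]

998 ÷ 13 → quotient 76, remainder 10
13 ÷ 10 → quotient 1, remainder 3
10 ÷ 3 → quotient 3, remainder 1
3 ÷ 1 → quotient 3, remainder 0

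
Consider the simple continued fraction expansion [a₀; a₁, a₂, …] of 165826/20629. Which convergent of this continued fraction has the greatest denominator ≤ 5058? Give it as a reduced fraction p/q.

11069/1377

List convergents until the denominator exceeds the bound:
a_0 = 8: 8/1  (≤ bound)
a_1 = 25: 201/25  (≤ bound)
a_2 = 1: 209/26  (≤ bound)
a_3 = 51: 10860/1351  (≤ bound)
a_4 = 1: 11069/1377  (≤ bound)
a_5 = 14: 165826/20629  (> 5058, stop)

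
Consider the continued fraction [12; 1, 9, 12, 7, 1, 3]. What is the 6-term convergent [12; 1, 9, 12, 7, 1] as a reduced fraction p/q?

12617/978

Work from the innermost term outward:
Start with 1.
7 + 1/(1/1) = 7 + 1/1 = 8/1
12 + 1/(8/1) = 12 + 1/8 = 97/8
9 + 1/(97/8) = 9 + 8/97 = 881/97
1 + 1/(881/97) = 1 + 97/881 = 978/881
12 + 1/(978/881) = 12 + 881/978 = 12617/978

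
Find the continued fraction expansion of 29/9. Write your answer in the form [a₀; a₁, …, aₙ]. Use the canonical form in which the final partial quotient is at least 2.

[3; 4, 2]

⌊29/9⌋ = 3, remainder 2
⌊9/2⌋ = 4, remainder 1
⌊2/1⌋ = 2, remainder 0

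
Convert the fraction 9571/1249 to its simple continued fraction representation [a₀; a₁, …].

9571 = 7·1249 + 828, so a_0 = 7
1249 = 1·828 + 421, so a_1 = 1
828 = 1·421 + 407, so a_2 = 1
421 = 1·407 + 14, so a_3 = 1
407 = 29·14 + 1, so a_4 = 29
14 = 14·1 + 0, so a_5 = 14

[7; 1, 1, 1, 29, 14]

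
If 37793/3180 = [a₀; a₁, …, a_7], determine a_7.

37793 = 11·3180 + 2813, so a_0 = 11
3180 = 1·2813 + 367, so a_1 = 1
2813 = 7·367 + 244, so a_2 = 7
367 = 1·244 + 123, so a_3 = 1
244 = 1·123 + 121, so a_4 = 1
123 = 1·121 + 2, so a_5 = 1
121 = 60·2 + 1, so a_6 = 60
2 = 2·1 + 0, so a_7 = 2

2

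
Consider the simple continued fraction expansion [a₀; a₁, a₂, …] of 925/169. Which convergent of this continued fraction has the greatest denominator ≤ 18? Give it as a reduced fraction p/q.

93/17

a_0 = 5: 5/1  (≤ bound)
a_1 = 2: 11/2  (≤ bound)
a_2 = 8: 93/17  (≤ bound)
a_3 = 1: 104/19  (> 18, stop)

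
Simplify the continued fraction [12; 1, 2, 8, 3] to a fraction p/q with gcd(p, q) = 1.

a_0 = 12: 12/1
a_1 = 1: 13/1
a_2 = 2: 38/3
a_3 = 8: 317/25
a_4 = 3: 989/78

989/78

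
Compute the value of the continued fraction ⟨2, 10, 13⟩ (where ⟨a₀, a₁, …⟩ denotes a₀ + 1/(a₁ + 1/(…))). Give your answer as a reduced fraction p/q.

a_0 = 2: 2/1
a_1 = 10: 21/10
a_2 = 13: 275/131

275/131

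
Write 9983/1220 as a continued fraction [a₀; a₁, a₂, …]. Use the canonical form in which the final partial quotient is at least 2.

⌊9983/1220⌋ = 8, remainder 223
⌊1220/223⌋ = 5, remainder 105
⌊223/105⌋ = 2, remainder 13
⌊105/13⌋ = 8, remainder 1
⌊13/1⌋ = 13, remainder 0

[8; 5, 2, 8, 13]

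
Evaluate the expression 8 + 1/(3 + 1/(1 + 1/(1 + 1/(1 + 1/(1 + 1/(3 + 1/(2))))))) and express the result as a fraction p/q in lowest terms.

1225/148

Start with 2.
3 + 1/(2/1) = 3 + 1/2 = 7/2
1 + 1/(7/2) = 1 + 2/7 = 9/7
1 + 1/(9/7) = 1 + 7/9 = 16/9
1 + 1/(16/9) = 1 + 9/16 = 25/16
1 + 1/(25/16) = 1 + 16/25 = 41/25
3 + 1/(41/25) = 3 + 25/41 = 148/41
8 + 1/(148/41) = 8 + 41/148 = 1225/148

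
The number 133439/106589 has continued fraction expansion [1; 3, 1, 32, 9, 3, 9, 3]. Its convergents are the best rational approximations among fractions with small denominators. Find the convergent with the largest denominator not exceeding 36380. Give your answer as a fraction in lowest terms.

42944/34303

a_0 = 1: 1/1  (≤ bound)
a_1 = 3: 4/3  (≤ bound)
a_2 = 1: 5/4  (≤ bound)
a_3 = 32: 164/131  (≤ bound)
a_4 = 9: 1481/1183  (≤ bound)
a_5 = 3: 4607/3680  (≤ bound)
a_6 = 9: 42944/34303  (≤ bound)
a_7 = 3: 133439/106589  (> 36380, stop)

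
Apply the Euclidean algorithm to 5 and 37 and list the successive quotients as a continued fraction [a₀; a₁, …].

[0; 7, 2, 2]

5 = 0·37 + 5, so a_0 = 0
37 = 7·5 + 2, so a_1 = 7
5 = 2·2 + 1, so a_2 = 2
2 = 2·1 + 0, so a_3 = 2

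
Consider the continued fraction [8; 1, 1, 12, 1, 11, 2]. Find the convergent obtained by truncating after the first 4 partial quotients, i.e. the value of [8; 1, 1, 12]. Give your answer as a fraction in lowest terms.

Use the convergent recurrence hₖ = aₖ·hₖ₋₁ + hₖ₋₂ (and likewise for the denominators kₖ):
a_0 = 8: 8/1
a_1 = 1: 9/1
a_2 = 1: 17/2
a_3 = 12: 213/25

213/25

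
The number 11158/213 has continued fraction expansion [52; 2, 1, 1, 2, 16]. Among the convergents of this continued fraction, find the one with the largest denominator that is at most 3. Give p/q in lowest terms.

157/3

List convergents until the denominator exceeds the bound:
a_0 = 52: 52/1  (≤ bound)
a_1 = 2: 105/2  (≤ bound)
a_2 = 1: 157/3  (≤ bound)
a_3 = 1: 262/5  (> 3, stop)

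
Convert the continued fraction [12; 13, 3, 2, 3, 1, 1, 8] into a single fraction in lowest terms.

75591/6260

Build up convergents one term at a time:
a_0 = 12: 12/1
a_1 = 13: 157/13
a_2 = 3: 483/40
a_3 = 2: 1123/93
a_4 = 3: 3852/319
a_5 = 1: 4975/412
a_6 = 1: 8827/731
a_7 = 8: 75591/6260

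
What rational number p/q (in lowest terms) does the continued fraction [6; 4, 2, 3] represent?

193/31

Starting at the tail and folding back:
Start with 3.
2 + 1/(3/1) = 2 + 1/3 = 7/3
4 + 1/(7/3) = 4 + 3/7 = 31/7
6 + 1/(31/7) = 6 + 7/31 = 193/31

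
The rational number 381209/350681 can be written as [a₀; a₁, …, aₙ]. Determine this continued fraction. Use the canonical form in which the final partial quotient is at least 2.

Apply division with remainder until the remainder is 0:
381209 ÷ 350681 → quotient 1, remainder 30528
350681 ÷ 30528 → quotient 11, remainder 14873
30528 ÷ 14873 → quotient 2, remainder 782
14873 ÷ 782 → quotient 19, remainder 15
782 ÷ 15 → quotient 52, remainder 2
15 ÷ 2 → quotient 7, remainder 1
2 ÷ 1 → quotient 2, remainder 0

[1; 11, 2, 19, 52, 7, 2]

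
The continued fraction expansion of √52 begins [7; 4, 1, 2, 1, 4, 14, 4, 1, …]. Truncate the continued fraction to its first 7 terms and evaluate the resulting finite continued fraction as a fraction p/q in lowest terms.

9223/1279

Start with 14.
4 + 1/(14/1) = 4 + 1/14 = 57/14
1 + 1/(57/14) = 1 + 14/57 = 71/57
2 + 1/(71/57) = 2 + 57/71 = 199/71
1 + 1/(199/71) = 1 + 71/199 = 270/199
4 + 1/(270/199) = 4 + 199/270 = 1279/270
7 + 1/(1279/270) = 7 + 270/1279 = 9223/1279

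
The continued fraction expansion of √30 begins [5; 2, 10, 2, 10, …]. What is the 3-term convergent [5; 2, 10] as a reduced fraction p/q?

a_0 = 5: 5/1
a_1 = 2: 11/2
a_2 = 10: 115/21

115/21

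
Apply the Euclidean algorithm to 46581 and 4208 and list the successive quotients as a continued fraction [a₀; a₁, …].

Apply division with remainder until the remainder is 0:
46581 ÷ 4208 → quotient 11, remainder 293
4208 ÷ 293 → quotient 14, remainder 106
293 ÷ 106 → quotient 2, remainder 81
106 ÷ 81 → quotient 1, remainder 25
81 ÷ 25 → quotient 3, remainder 6
25 ÷ 6 → quotient 4, remainder 1
6 ÷ 1 → quotient 6, remainder 0

[11; 14, 2, 1, 3, 4, 6]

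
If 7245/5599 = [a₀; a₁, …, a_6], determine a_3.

7245 ÷ 5599 → quotient 1, remainder 1646
5599 ÷ 1646 → quotient 3, remainder 661
1646 ÷ 661 → quotient 2, remainder 324
661 ÷ 324 → quotient 2, remainder 13

2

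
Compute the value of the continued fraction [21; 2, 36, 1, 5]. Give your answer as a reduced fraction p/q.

9629/448

Start with 5.
1 + 1/(5/1) = 1 + 1/5 = 6/5
36 + 1/(6/5) = 36 + 5/6 = 221/6
2 + 1/(221/6) = 2 + 6/221 = 448/221
21 + 1/(448/221) = 21 + 221/448 = 9629/448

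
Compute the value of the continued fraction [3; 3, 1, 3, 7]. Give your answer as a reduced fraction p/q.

356/109

Collapse the nested fraction from the inside out:
Start with 7.
3 + 1/(7/1) = 3 + 1/7 = 22/7
1 + 1/(22/7) = 1 + 7/22 = 29/22
3 + 1/(29/22) = 3 + 22/29 = 109/29
3 + 1/(109/29) = 3 + 29/109 = 356/109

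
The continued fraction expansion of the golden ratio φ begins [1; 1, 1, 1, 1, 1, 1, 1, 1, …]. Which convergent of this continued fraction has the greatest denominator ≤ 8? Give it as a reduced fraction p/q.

13/8

a_0 = 1: 1/1  (≤ bound)
a_1 = 1: 2/1  (≤ bound)
a_2 = 1: 3/2  (≤ bound)
a_3 = 1: 5/3  (≤ bound)
a_4 = 1: 8/5  (≤ bound)
a_5 = 1: 13/8  (≤ bound)
a_6 = 1: 21/13  (> 8, stop)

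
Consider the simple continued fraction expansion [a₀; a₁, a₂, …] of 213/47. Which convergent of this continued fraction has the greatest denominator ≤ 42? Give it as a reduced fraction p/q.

a_0 = 4: 4/1  (≤ bound)
a_1 = 1: 5/1  (≤ bound)
a_2 = 1: 9/2  (≤ bound)
a_3 = 7: 68/15  (≤ bound)
a_4 = 3: 213/47  (> 42, stop)

68/15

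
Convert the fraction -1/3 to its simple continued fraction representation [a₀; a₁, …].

[-1; 1, 2]

Run the Euclidean algorithm, recording each quotient:
-1 ÷ 3 → quotient -1, remainder 2
3 ÷ 2 → quotient 1, remainder 1
2 ÷ 1 → quotient 2, remainder 0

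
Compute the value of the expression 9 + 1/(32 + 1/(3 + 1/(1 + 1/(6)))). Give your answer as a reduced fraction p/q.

7866/871

Build up convergents one term at a time:
a_0 = 9: 9/1
a_1 = 32: 289/32
a_2 = 3: 876/97
a_3 = 1: 1165/129
a_4 = 6: 7866/871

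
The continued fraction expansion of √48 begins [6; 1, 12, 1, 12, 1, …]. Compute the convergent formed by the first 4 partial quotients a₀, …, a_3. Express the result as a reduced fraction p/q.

Use the convergent recurrence hₖ = aₖ·hₖ₋₁ + hₖ₋₂ (and likewise for the denominators kₖ):
a_0 = 6: 6/1
a_1 = 1: 7/1
a_2 = 12: 90/13
a_3 = 1: 97/14

97/14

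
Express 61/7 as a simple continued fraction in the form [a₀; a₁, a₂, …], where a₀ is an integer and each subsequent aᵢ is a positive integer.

[8; 1, 2, 2]

Apply division with remainder until the remainder is 0:
61 = 8·7 + 5, so a_0 = 8
7 = 1·5 + 2, so a_1 = 1
5 = 2·2 + 1, so a_2 = 2
2 = 2·1 + 0, so a_3 = 2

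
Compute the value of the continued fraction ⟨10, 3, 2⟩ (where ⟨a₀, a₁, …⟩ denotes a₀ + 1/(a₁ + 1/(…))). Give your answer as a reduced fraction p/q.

a_0 = 10: 10/1
a_1 = 3: 31/3
a_2 = 2: 72/7

72/7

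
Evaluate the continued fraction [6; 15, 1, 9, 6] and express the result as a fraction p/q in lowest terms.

Start with 6.
9 + 1/(6/1) = 9 + 1/6 = 55/6
1 + 1/(55/6) = 1 + 6/55 = 61/55
15 + 1/(61/55) = 15 + 55/61 = 970/61
6 + 1/(970/61) = 6 + 61/970 = 5881/970

5881/970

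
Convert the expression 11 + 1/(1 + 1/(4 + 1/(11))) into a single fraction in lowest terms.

661/56

a_0 = 11: 11/1
a_1 = 1: 12/1
a_2 = 4: 59/5
a_3 = 11: 661/56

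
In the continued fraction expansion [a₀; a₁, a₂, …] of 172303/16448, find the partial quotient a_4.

Apply division with remainder until the remainder is 0:
⌊172303/16448⌋ = 10, remainder 7823
⌊16448/7823⌋ = 2, remainder 802
⌊7823/802⌋ = 9, remainder 605
⌊802/605⌋ = 1, remainder 197
⌊605/197⌋ = 3, remainder 14

3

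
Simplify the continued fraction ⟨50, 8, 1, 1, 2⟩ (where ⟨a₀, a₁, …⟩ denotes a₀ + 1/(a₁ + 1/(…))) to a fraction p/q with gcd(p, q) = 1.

Start with 2.
1 + 1/(2/1) = 1 + 1/2 = 3/2
1 + 1/(3/2) = 1 + 2/3 = 5/3
8 + 1/(5/3) = 8 + 3/5 = 43/5
50 + 1/(43/5) = 50 + 5/43 = 2155/43

2155/43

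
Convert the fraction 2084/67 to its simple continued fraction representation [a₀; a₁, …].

Repeatedly divide and take the remainder:
⌊2084/67⌋ = 31, remainder 7
⌊67/7⌋ = 9, remainder 4
⌊7/4⌋ = 1, remainder 3
⌊4/3⌋ = 1, remainder 1
⌊3/1⌋ = 3, remainder 0

[31; 9, 1, 1, 3]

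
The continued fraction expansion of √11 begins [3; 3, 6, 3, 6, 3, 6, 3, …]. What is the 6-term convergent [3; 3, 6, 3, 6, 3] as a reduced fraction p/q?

a_0 = 3: 3/1
a_1 = 3: 10/3
a_2 = 6: 63/19
a_3 = 3: 199/60
a_4 = 6: 1257/379
a_5 = 3: 3970/1197

3970/1197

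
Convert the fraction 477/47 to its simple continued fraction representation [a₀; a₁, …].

477 = 10·47 + 7, so a_0 = 10
47 = 6·7 + 5, so a_1 = 6
7 = 1·5 + 2, so a_2 = 1
5 = 2·2 + 1, so a_3 = 2
2 = 2·1 + 0, so a_4 = 2

[10; 6, 1, 2, 2]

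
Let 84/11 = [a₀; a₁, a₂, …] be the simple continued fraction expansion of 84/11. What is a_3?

84 = 7·11 + 7, so a_0 = 7
11 = 1·7 + 4, so a_1 = 1
7 = 1·4 + 3, so a_2 = 1
4 = 1·3 + 1, so a_3 = 1

1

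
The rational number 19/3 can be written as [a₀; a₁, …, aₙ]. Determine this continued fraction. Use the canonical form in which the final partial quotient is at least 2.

Run the Euclidean algorithm, recording each quotient:
⌊19/3⌋ = 6, remainder 1
⌊3/1⌋ = 3, remainder 0

[6; 3]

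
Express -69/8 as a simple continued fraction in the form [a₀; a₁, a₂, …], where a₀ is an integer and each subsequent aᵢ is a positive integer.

[-9; 2, 1, 2]

⌊-69/8⌋ = -9, remainder 3
⌊8/3⌋ = 2, remainder 2
⌊3/2⌋ = 1, remainder 1
⌊2/1⌋ = 2, remainder 0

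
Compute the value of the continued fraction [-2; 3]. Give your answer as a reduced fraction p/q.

Build up convergents one term at a time:
a_0 = -2: -2/1
a_1 = 3: -5/3

-5/3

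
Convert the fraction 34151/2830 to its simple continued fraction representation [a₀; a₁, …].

Repeatedly divide and take the remainder:
34151 = 12·2830 + 191, so a_0 = 12
2830 = 14·191 + 156, so a_1 = 14
191 = 1·156 + 35, so a_2 = 1
156 = 4·35 + 16, so a_3 = 4
35 = 2·16 + 3, so a_4 = 2
16 = 5·3 + 1, so a_5 = 5
3 = 3·1 + 0, so a_6 = 3

[12; 14, 1, 4, 2, 5, 3]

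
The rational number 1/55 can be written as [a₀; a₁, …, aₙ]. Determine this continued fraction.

[0; 55]

1 ÷ 55 → quotient 0, remainder 1
55 ÷ 1 → quotient 55, remainder 0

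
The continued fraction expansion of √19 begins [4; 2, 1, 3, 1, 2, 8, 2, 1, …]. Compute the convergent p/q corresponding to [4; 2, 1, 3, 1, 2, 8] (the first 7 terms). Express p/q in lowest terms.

1421/326

a_0 = 4: 4/1
a_1 = 2: 9/2
a_2 = 1: 13/3
a_3 = 3: 48/11
a_4 = 1: 61/14
a_5 = 2: 170/39
a_6 = 8: 1421/326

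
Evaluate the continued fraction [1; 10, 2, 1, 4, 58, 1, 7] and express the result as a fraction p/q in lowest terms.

75161/68543

Starting at the tail and folding back:
Start with 7.
1 + 1/(7/1) = 1 + 1/7 = 8/7
58 + 1/(8/7) = 58 + 7/8 = 471/8
4 + 1/(471/8) = 4 + 8/471 = 1892/471
1 + 1/(1892/471) = 1 + 471/1892 = 2363/1892
2 + 1/(2363/1892) = 2 + 1892/2363 = 6618/2363
10 + 1/(6618/2363) = 10 + 2363/6618 = 68543/6618
1 + 1/(68543/6618) = 1 + 6618/68543 = 75161/68543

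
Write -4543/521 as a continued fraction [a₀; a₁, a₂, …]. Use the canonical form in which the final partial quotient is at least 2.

-4543 ÷ 521 → quotient -9, remainder 146
521 ÷ 146 → quotient 3, remainder 83
146 ÷ 83 → quotient 1, remainder 63
83 ÷ 63 → quotient 1, remainder 20
63 ÷ 20 → quotient 3, remainder 3
20 ÷ 3 → quotient 6, remainder 2
3 ÷ 2 → quotient 1, remainder 1
2 ÷ 1 → quotient 2, remainder 0

[-9; 3, 1, 1, 3, 6, 1, 2]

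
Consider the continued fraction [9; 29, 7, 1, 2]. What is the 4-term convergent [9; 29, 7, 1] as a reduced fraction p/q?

Use the convergent recurrence hₖ = aₖ·hₖ₋₁ + hₖ₋₂ (and likewise for the denominators kₖ):
a_0 = 9: 9/1
a_1 = 29: 262/29
a_2 = 7: 1843/204
a_3 = 1: 2105/233

2105/233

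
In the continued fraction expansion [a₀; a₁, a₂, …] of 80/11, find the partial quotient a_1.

3

Repeatedly divide and take the remainder:
80 ÷ 11 → quotient 7, remainder 3
11 ÷ 3 → quotient 3, remainder 2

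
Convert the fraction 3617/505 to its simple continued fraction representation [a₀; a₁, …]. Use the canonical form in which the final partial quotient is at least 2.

[7; 6, 6, 3, 4]

⌊3617/505⌋ = 7, remainder 82
⌊505/82⌋ = 6, remainder 13
⌊82/13⌋ = 6, remainder 4
⌊13/4⌋ = 3, remainder 1
⌊4/1⌋ = 4, remainder 0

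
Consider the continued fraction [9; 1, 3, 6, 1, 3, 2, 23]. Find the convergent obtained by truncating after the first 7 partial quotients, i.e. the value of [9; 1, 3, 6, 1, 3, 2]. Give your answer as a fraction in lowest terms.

Start with 2.
3 + 1/(2/1) = 3 + 1/2 = 7/2
1 + 1/(7/2) = 1 + 2/7 = 9/7
6 + 1/(9/7) = 6 + 7/9 = 61/9
3 + 1/(61/9) = 3 + 9/61 = 192/61
1 + 1/(192/61) = 1 + 61/192 = 253/192
9 + 1/(253/192) = 9 + 192/253 = 2469/253

2469/253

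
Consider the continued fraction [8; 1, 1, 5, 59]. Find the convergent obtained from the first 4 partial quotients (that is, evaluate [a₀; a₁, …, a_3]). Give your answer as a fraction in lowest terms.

Use the convergent recurrence hₖ = aₖ·hₖ₋₁ + hₖ₋₂ (and likewise for the denominators kₖ):
a_0 = 8: 8/1
a_1 = 1: 9/1
a_2 = 1: 17/2
a_3 = 5: 94/11

94/11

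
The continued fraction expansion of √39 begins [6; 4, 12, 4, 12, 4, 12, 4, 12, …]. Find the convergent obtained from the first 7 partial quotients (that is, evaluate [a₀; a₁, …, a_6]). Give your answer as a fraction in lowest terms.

a_0 = 6: 6/1
a_1 = 4: 25/4
a_2 = 12: 306/49
a_3 = 4: 1249/200
a_4 = 12: 15294/2449
a_5 = 4: 62425/9996
a_6 = 12: 764394/122401

764394/122401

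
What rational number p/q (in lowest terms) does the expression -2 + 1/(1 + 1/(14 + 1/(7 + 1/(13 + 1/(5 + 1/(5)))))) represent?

Start with 5.
5 + 1/(5/1) = 5 + 1/5 = 26/5
13 + 1/(26/5) = 13 + 5/26 = 343/26
7 + 1/(343/26) = 7 + 26/343 = 2427/343
14 + 1/(2427/343) = 14 + 343/2427 = 34321/2427
1 + 1/(34321/2427) = 1 + 2427/34321 = 36748/34321
-2 + 1/(36748/34321) = -2 + 34321/36748 = -39175/36748

-39175/36748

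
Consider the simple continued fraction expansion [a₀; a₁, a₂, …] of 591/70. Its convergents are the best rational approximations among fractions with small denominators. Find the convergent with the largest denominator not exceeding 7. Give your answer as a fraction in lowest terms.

a_0 = 8: 8/1  (≤ bound)
a_1 = 2: 17/2  (≤ bound)
a_2 = 3: 59/7  (≤ bound)
a_3 = 1: 76/9  (> 7, stop)

59/7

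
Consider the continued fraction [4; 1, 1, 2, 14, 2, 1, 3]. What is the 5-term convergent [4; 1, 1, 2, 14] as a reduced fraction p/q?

Start with 14.
2 + 1/(14/1) = 2 + 1/14 = 29/14
1 + 1/(29/14) = 1 + 14/29 = 43/29
1 + 1/(43/29) = 1 + 29/43 = 72/43
4 + 1/(72/43) = 4 + 43/72 = 331/72

331/72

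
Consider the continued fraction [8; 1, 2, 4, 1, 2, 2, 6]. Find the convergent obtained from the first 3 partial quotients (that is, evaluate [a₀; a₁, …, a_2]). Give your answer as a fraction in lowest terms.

26/3

Work from the innermost term outward:
Start with 2.
1 + 1/(2/1) = 1 + 1/2 = 3/2
8 + 1/(3/2) = 8 + 2/3 = 26/3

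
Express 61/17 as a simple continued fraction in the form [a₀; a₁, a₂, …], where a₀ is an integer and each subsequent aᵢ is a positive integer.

[3; 1, 1, 2, 3]

Run the Euclidean algorithm, recording each quotient:
61 ÷ 17 → quotient 3, remainder 10
17 ÷ 10 → quotient 1, remainder 7
10 ÷ 7 → quotient 1, remainder 3
7 ÷ 3 → quotient 2, remainder 1
3 ÷ 1 → quotient 3, remainder 0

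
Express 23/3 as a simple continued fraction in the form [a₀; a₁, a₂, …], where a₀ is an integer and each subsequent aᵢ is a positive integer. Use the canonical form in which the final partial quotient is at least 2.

Apply division with remainder until the remainder is 0:
23 = 7·3 + 2, so a_0 = 7
3 = 1·2 + 1, so a_1 = 1
2 = 2·1 + 0, so a_2 = 2

[7; 1, 2]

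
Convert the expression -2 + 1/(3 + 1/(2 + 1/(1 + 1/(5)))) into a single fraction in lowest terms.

Start with 5.
1 + 1/(5/1) = 1 + 1/5 = 6/5
2 + 1/(6/5) = 2 + 5/6 = 17/6
3 + 1/(17/6) = 3 + 6/17 = 57/17
-2 + 1/(57/17) = -2 + 17/57 = -97/57

-97/57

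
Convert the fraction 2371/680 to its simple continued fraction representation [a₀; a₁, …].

[3; 2, 18, 2, 1, 1, 3]

Run the Euclidean algorithm, recording each quotient:
2371 = 3·680 + 331, so a_0 = 3
680 = 2·331 + 18, so a_1 = 2
331 = 18·18 + 7, so a_2 = 18
18 = 2·7 + 4, so a_3 = 2
7 = 1·4 + 3, so a_4 = 1
4 = 1·3 + 1, so a_5 = 1
3 = 3·1 + 0, so a_6 = 3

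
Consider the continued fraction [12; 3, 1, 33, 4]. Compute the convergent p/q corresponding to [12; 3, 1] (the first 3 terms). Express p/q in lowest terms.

Build up convergents one term at a time:
a_0 = 12: 12/1
a_1 = 3: 37/3
a_2 = 1: 49/4

49/4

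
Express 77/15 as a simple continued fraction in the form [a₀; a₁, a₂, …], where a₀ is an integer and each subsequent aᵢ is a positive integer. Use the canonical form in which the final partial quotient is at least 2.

[5; 7, 2]

Repeatedly divide and take the remainder:
77 ÷ 15 → quotient 5, remainder 2
15 ÷ 2 → quotient 7, remainder 1
2 ÷ 1 → quotient 2, remainder 0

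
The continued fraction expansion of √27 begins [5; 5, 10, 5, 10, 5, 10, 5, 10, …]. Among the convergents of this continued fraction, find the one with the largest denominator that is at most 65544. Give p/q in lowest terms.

a_0 = 5: 5/1  (≤ bound)
a_1 = 5: 26/5  (≤ bound)
a_2 = 10: 265/51  (≤ bound)
a_3 = 5: 1351/260  (≤ bound)
a_4 = 10: 13775/2651  (≤ bound)
a_5 = 5: 70226/13515  (≤ bound)
a_6 = 10: 716035/137801  (> 65544, stop)

70226/13515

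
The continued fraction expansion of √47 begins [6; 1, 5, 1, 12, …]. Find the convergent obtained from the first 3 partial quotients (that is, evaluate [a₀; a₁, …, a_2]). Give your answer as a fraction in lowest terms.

41/6

a_0 = 6: 6/1
a_1 = 1: 7/1
a_2 = 5: 41/6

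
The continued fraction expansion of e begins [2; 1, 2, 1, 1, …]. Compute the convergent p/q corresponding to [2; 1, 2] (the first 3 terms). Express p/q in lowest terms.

Work from the innermost term outward:
Start with 2.
1 + 1/(2/1) = 1 + 1/2 = 3/2
2 + 1/(3/2) = 2 + 2/3 = 8/3

8/3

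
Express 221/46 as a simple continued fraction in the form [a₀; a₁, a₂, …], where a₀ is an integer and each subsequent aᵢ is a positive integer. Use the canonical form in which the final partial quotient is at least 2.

⌊221/46⌋ = 4, remainder 37
⌊46/37⌋ = 1, remainder 9
⌊37/9⌋ = 4, remainder 1
⌊9/1⌋ = 9, remainder 0

[4; 1, 4, 9]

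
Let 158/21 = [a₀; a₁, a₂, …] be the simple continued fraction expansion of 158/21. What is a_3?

10

158 = 7·21 + 11, so a_0 = 7
21 = 1·11 + 10, so a_1 = 1
11 = 1·10 + 1, so a_2 = 1
10 = 10·1 + 0, so a_3 = 10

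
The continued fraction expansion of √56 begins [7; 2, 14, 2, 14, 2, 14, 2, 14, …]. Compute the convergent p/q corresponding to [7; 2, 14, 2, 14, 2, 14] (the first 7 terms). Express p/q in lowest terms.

Use the convergent recurrence hₖ = aₖ·hₖ₋₁ + hₖ₋₂ (and likewise for the denominators kₖ):
a_0 = 7: 7/1
a_1 = 2: 15/2
a_2 = 14: 217/29
a_3 = 2: 449/60
a_4 = 14: 6503/869
a_5 = 2: 13455/1798
a_6 = 14: 194873/26041

194873/26041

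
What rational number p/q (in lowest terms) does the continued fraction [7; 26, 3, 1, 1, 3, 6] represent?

a_0 = 7: 7/1
a_1 = 26: 183/26
a_2 = 3: 556/79
a_3 = 1: 739/105
a_4 = 1: 1295/184
a_5 = 3: 4624/657
a_6 = 6: 29039/4126

29039/4126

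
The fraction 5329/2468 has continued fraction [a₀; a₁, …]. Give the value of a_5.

Apply division with remainder until the remainder is 0:
5329 ÷ 2468 → quotient 2, remainder 393
2468 ÷ 393 → quotient 6, remainder 110
393 ÷ 110 → quotient 3, remainder 63
110 ÷ 63 → quotient 1, remainder 47
63 ÷ 47 → quotient 1, remainder 16
47 ÷ 16 → quotient 2, remainder 15

2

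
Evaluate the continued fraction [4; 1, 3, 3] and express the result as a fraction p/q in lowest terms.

62/13

Starting at the tail and folding back:
Start with 3.
3 + 1/(3/1) = 3 + 1/3 = 10/3
1 + 1/(10/3) = 1 + 3/10 = 13/10
4 + 1/(13/10) = 4 + 10/13 = 62/13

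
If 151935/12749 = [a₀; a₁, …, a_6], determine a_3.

Apply division with remainder until the remainder is 0:
151935 ÷ 12749 → quotient 11, remainder 11696
12749 ÷ 11696 → quotient 1, remainder 1053
11696 ÷ 1053 → quotient 11, remainder 113
1053 ÷ 113 → quotient 9, remainder 36

9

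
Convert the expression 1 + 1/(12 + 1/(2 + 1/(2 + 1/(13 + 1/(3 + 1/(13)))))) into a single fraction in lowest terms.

Work from the innermost term outward:
Start with 13.
3 + 1/(13/1) = 3 + 1/13 = 40/13
13 + 1/(40/13) = 13 + 13/40 = 533/40
2 + 1/(533/40) = 2 + 40/533 = 1106/533
2 + 1/(1106/533) = 2 + 533/1106 = 2745/1106
12 + 1/(2745/1106) = 12 + 1106/2745 = 34046/2745
1 + 1/(34046/2745) = 1 + 2745/34046 = 36791/34046

36791/34046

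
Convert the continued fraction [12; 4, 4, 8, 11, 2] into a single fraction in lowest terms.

Start with 2.
11 + 1/(2/1) = 11 + 1/2 = 23/2
8 + 1/(23/2) = 8 + 2/23 = 186/23
4 + 1/(186/23) = 4 + 23/186 = 767/186
4 + 1/(767/186) = 4 + 186/767 = 3254/767
12 + 1/(3254/767) = 12 + 767/3254 = 39815/3254

39815/3254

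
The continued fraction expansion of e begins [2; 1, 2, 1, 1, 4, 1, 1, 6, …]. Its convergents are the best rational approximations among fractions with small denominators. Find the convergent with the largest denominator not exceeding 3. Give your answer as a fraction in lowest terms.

8/3

List convergents until the denominator exceeds the bound:
a_0 = 2: 2/1  (≤ bound)
a_1 = 1: 3/1  (≤ bound)
a_2 = 2: 8/3  (≤ bound)
a_3 = 1: 11/4  (> 3, stop)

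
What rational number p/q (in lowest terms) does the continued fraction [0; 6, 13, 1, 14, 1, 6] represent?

1547/9393

Compute successive convergents:
a_0 = 0: 0/1
a_1 = 6: 1/6
a_2 = 13: 13/79
a_3 = 1: 14/85
a_4 = 14: 209/1269
a_5 = 1: 223/1354
a_6 = 6: 1547/9393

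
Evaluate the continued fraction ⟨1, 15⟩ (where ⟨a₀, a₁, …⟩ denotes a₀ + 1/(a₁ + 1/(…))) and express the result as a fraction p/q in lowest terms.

Starting at the tail and folding back:
Start with 15.
1 + 1/(15/1) = 1 + 1/15 = 16/15

16/15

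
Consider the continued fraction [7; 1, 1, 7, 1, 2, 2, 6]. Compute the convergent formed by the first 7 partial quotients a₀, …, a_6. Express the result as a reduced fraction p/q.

866/115

Work from the innermost term outward:
Start with 2.
2 + 1/(2/1) = 2 + 1/2 = 5/2
1 + 1/(5/2) = 1 + 2/5 = 7/5
7 + 1/(7/5) = 7 + 5/7 = 54/7
1 + 1/(54/7) = 1 + 7/54 = 61/54
1 + 1/(61/54) = 1 + 54/61 = 115/61
7 + 1/(115/61) = 7 + 61/115 = 866/115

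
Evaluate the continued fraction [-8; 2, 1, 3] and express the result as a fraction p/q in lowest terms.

-84/11

Start with 3.
1 + 1/(3/1) = 1 + 1/3 = 4/3
2 + 1/(4/3) = 2 + 3/4 = 11/4
-8 + 1/(11/4) = -8 + 4/11 = -84/11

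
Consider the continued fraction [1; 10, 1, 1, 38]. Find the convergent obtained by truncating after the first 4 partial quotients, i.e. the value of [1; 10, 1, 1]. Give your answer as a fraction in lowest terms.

Start with 1.
1 + 1/(1/1) = 1 + 1/1 = 2/1
10 + 1/(2/1) = 10 + 1/2 = 21/2
1 + 1/(21/2) = 1 + 2/21 = 23/21

23/21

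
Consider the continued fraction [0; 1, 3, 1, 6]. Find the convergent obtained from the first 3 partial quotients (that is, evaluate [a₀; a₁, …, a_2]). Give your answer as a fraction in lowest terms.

3/4

Start with 3.
1 + 1/(3/1) = 1 + 1/3 = 4/3
0 + 1/(4/3) = 0 + 3/4 = 3/4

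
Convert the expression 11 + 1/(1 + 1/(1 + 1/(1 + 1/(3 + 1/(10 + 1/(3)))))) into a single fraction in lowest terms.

4073/350

Starting at the tail and folding back:
Start with 3.
10 + 1/(3/1) = 10 + 1/3 = 31/3
3 + 1/(31/3) = 3 + 3/31 = 96/31
1 + 1/(96/31) = 1 + 31/96 = 127/96
1 + 1/(127/96) = 1 + 96/127 = 223/127
1 + 1/(223/127) = 1 + 127/223 = 350/223
11 + 1/(350/223) = 11 + 223/350 = 4073/350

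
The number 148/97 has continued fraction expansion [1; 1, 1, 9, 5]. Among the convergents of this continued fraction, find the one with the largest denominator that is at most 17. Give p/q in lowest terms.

3/2

a_0 = 1: 1/1  (≤ bound)
a_1 = 1: 2/1  (≤ bound)
a_2 = 1: 3/2  (≤ bound)
a_3 = 9: 29/19  (> 17, stop)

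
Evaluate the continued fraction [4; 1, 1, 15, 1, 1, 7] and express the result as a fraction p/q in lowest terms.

Build up convergents one term at a time:
a_0 = 4: 4/1
a_1 = 1: 5/1
a_2 = 1: 9/2
a_3 = 15: 140/31
a_4 = 1: 149/33
a_5 = 1: 289/64
a_6 = 7: 2172/481

2172/481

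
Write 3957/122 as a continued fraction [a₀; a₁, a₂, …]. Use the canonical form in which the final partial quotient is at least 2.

3957 ÷ 122 → quotient 32, remainder 53
122 ÷ 53 → quotient 2, remainder 16
53 ÷ 16 → quotient 3, remainder 5
16 ÷ 5 → quotient 3, remainder 1
5 ÷ 1 → quotient 5, remainder 0

[32; 2, 3, 3, 5]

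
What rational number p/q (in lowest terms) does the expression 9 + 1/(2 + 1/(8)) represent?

a_0 = 9: 9/1
a_1 = 2: 19/2
a_2 = 8: 161/17

161/17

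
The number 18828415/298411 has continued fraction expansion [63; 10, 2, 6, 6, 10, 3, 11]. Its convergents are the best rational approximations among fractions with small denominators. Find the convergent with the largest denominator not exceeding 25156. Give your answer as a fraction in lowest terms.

List convergents until the denominator exceeds the bound:
a_0 = 63: 63/1  (≤ bound)
a_1 = 10: 631/10  (≤ bound)
a_2 = 2: 1325/21  (≤ bound)
a_3 = 6: 8581/136  (≤ bound)
a_4 = 6: 52811/837  (≤ bound)
a_5 = 10: 536691/8506  (≤ bound)
a_6 = 3: 1662884/26355  (> 25156, stop)

536691/8506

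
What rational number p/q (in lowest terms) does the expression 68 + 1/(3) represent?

205/3

Start with 3.
68 + 1/(3/1) = 68 + 1/3 = 205/3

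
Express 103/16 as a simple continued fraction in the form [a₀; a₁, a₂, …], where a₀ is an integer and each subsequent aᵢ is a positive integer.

Run the Euclidean algorithm, recording each quotient:
103 = 6·16 + 7, so a_0 = 6
16 = 2·7 + 2, so a_1 = 2
7 = 3·2 + 1, so a_2 = 3
2 = 2·1 + 0, so a_3 = 2

[6; 2, 3, 2]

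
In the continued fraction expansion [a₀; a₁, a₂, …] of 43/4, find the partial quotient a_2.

43 = 10·4 + 3, so a_0 = 10
4 = 1·3 + 1, so a_1 = 1
3 = 3·1 + 0, so a_2 = 3

3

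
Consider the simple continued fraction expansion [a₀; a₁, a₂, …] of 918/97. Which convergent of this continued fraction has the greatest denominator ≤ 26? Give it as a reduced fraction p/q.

a_0 = 9: 9/1  (≤ bound)
a_1 = 2: 19/2  (≤ bound)
a_2 = 6: 123/13  (≤ bound)
a_3 = 2: 265/28  (> 26, stop)

123/13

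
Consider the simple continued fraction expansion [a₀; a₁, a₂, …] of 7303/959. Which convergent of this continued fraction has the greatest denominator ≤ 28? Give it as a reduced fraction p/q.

99/13

List convergents until the denominator exceeds the bound:
a_0 = 7: 7/1  (≤ bound)
a_1 = 1: 8/1  (≤ bound)
a_2 = 1: 15/2  (≤ bound)
a_3 = 1: 23/3  (≤ bound)
a_4 = 1: 38/5  (≤ bound)
a_5 = 2: 99/13  (≤ bound)
a_6 = 36: 3602/473  (> 28, stop)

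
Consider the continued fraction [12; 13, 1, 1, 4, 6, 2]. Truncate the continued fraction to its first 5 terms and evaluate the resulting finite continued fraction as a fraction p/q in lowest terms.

1473/122

a_0 = 12: 12/1
a_1 = 13: 157/13
a_2 = 1: 169/14
a_3 = 1: 326/27
a_4 = 4: 1473/122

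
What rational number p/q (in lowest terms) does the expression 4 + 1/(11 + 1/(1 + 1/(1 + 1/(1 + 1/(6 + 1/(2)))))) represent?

2047/501

Collapse the nested fraction from the inside out:
Start with 2.
6 + 1/(2/1) = 6 + 1/2 = 13/2
1 + 1/(13/2) = 1 + 2/13 = 15/13
1 + 1/(15/13) = 1 + 13/15 = 28/15
1 + 1/(28/15) = 1 + 15/28 = 43/28
11 + 1/(43/28) = 11 + 28/43 = 501/43
4 + 1/(501/43) = 4 + 43/501 = 2047/501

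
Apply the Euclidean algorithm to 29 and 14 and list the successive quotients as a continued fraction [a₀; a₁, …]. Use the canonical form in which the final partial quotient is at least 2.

29 ÷ 14 → quotient 2, remainder 1
14 ÷ 1 → quotient 14, remainder 0

[2; 14]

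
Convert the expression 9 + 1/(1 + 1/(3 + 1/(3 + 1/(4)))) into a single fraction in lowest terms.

a_0 = 9: 9/1
a_1 = 1: 10/1
a_2 = 3: 39/4
a_3 = 3: 127/13
a_4 = 4: 547/56

547/56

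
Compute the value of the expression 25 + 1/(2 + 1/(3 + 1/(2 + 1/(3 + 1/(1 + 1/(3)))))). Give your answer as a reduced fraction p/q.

Build up convergents one term at a time:
a_0 = 25: 25/1
a_1 = 2: 51/2
a_2 = 3: 178/7
a_3 = 2: 407/16
a_4 = 3: 1399/55
a_5 = 1: 1806/71
a_6 = 3: 6817/268

6817/268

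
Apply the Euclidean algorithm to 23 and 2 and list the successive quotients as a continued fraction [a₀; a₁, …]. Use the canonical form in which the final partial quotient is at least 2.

⌊23/2⌋ = 11, remainder 1
⌊2/1⌋ = 2, remainder 0

[11; 2]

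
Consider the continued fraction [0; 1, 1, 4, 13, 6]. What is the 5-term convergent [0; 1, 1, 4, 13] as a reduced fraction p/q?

a_0 = 0: 0/1
a_1 = 1: 1/1
a_2 = 1: 1/2
a_3 = 4: 5/9
a_4 = 13: 66/119

66/119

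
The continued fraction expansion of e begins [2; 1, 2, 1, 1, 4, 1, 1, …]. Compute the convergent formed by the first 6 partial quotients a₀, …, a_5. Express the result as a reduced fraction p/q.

87/32

Use the convergent recurrence hₖ = aₖ·hₖ₋₁ + hₖ₋₂ (and likewise for the denominators kₖ):
a_0 = 2: 2/1
a_1 = 1: 3/1
a_2 = 2: 8/3
a_3 = 1: 11/4
a_4 = 1: 19/7
a_5 = 4: 87/32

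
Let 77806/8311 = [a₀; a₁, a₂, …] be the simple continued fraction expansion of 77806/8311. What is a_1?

Repeatedly divide and take the remainder:
⌊77806/8311⌋ = 9, remainder 3007
⌊8311/3007⌋ = 2, remainder 2297

2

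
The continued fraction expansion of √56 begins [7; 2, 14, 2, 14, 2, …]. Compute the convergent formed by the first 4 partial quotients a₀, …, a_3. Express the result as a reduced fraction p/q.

449/60

Start with 2.
14 + 1/(2/1) = 14 + 1/2 = 29/2
2 + 1/(29/2) = 2 + 2/29 = 60/29
7 + 1/(60/29) = 7 + 29/60 = 449/60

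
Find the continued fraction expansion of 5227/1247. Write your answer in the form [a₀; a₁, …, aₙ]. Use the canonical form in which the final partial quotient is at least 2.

Repeatedly divide and take the remainder:
⌊5227/1247⌋ = 4, remainder 239
⌊1247/239⌋ = 5, remainder 52
⌊239/52⌋ = 4, remainder 31
⌊52/31⌋ = 1, remainder 21
⌊31/21⌋ = 1, remainder 10
⌊21/10⌋ = 2, remainder 1
⌊10/1⌋ = 10, remainder 0

[4; 5, 4, 1, 1, 2, 10]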